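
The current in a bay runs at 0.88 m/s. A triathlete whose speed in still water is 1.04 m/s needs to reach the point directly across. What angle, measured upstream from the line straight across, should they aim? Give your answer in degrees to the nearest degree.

58°

To cancel the current, the upstream component of the triathlete's velocity must equal the flow: 1.04 sin θ = 0.88.
sin θ = 0.88 / 1.04 = 0.8462.
θ = arcsin(0.8462) = 57.796°.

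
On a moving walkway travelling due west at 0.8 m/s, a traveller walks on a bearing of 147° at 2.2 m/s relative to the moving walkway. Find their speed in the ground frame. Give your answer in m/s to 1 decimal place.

Taking east as x and north as y: moving walkway velocity = (-0.800, 0.000) m/s; traveller velocity relative to moving walkway = (1.198, -1.845) m/s.
Velocity relative to ground = (-0.800, 0.000) + (1.198, -1.845) = (0.398, -1.845) m/s.
Speed = |(0.398, -1.845)| = 1.888 m/s.

1.9 m/s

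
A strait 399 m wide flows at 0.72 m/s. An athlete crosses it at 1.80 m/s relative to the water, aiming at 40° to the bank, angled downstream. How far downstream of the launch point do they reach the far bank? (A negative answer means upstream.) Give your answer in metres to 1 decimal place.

Perpendicular speed = 1.157 m/s; crossing time = 399 / 1.157 = 344.852 s.
Net downstream speed = 2.099 m/s.
Drift = 2.099 × 344.852 = 723.803 m (downstream).

723.8 m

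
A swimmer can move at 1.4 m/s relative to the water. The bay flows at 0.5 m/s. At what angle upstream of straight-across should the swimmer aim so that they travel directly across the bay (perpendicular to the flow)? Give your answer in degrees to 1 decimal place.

To cancel the current, the upstream component of the swimmer's velocity must equal the flow: 1.4 sin θ = 0.5.
sin θ = 0.5 / 1.4 = 0.3571.
θ = arcsin(0.3571) = 20.925°.

20.9°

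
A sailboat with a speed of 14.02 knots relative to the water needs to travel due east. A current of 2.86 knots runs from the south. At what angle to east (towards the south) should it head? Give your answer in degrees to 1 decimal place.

11.8°

The current pushes perpendicular to the desired track; the heading must have a component into the current equal to 2.86 knots: 14.02 sin θ = 2.86.
sin θ = 0.2040, so θ = 11.771°.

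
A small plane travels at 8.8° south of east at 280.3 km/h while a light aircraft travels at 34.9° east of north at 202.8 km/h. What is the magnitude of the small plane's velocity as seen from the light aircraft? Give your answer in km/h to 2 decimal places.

263.97 km/h

Taking east as x and north as y: small plane velocity = (277.000, -42.882) km/h; light aircraft velocity = (116.031, 166.327) km/h.
Velocity of small plane relative to light aircraft = (277.000, -42.882) − (116.031, 166.327) = (160.969, -209.209) km/h.
Magnitude = |(160.969, -209.209)| = 263.969 km/h.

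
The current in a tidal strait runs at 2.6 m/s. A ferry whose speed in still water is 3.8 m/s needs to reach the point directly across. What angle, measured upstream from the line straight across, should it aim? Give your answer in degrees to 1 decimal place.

43.2°

To cancel the current, the upstream component of the ferry's velocity must equal the flow: 3.8 sin θ = 2.6.
sin θ = 2.6 / 3.8 = 0.6842.
θ = arcsin(0.6842) = 43.174°.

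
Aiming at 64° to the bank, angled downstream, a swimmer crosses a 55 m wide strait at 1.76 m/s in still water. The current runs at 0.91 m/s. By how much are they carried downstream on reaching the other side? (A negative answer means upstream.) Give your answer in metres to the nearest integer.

Perpendicular speed = 1.582 m/s; crossing time = 55 / 1.582 = 34.769 s.
Net downstream speed = 1.682 m/s.
Drift = 1.682 × 34.769 = 58.465 m (downstream).

58 m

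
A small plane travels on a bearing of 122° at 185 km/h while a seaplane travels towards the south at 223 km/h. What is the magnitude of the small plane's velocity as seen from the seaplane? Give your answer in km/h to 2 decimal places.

200.58 km/h

Taking east as x and north as y: small plane velocity = (156.889, -98.035) km/h; seaplane velocity = (0.000, -223.000) km/h.
Velocity of small plane relative to seaplane = (156.889, -98.035) − (0.000, -223.000) = (156.889, 124.965) km/h.
Magnitude = |(156.889, 124.965)| = 200.575 km/h.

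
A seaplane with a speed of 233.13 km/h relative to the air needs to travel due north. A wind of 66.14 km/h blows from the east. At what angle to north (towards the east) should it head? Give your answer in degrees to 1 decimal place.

16.5°

The wind pushes perpendicular to the desired track; the heading must have a component into the wind equal to 66.14 km/h: 233.13 sin θ = 66.14.
sin θ = 0.2837, so θ = 16.481°.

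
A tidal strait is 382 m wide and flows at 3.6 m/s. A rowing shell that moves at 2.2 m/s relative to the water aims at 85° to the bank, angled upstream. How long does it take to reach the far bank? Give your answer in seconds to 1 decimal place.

174.3 s

The component of the rowing shell's velocity perpendicular to the bank is 2.2 × sin 85° = 2.192 m/s.
The flow acts along the bank and has no component across it.
Time = 382 / 2.192 = 174.300 s.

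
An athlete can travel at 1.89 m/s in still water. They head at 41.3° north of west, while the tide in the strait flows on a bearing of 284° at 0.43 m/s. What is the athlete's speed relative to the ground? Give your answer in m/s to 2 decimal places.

Taking east as x and north as y: velocity relative to the water = (-1.420, 1.247) m/s; the water relative to ground = (-0.417, 0.104) m/s.
Velocity relative to ground = (-1.420, 1.247) + (-0.417, 0.104) = (-1.837, 1.351) m/s.
Speed = |(-1.837, 1.351)| = 2.281 m/s.

2.28 m/s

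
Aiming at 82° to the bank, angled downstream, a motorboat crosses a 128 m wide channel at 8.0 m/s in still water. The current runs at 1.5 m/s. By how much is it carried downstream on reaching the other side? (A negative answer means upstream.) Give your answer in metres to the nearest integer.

42 m

Perpendicular speed = 7.922 m/s; crossing time = 128 / 7.922 = 16.157 s.
Net downstream speed = 2.613 m/s.
Drift = 2.613 × 16.157 = 42.225 m (downstream).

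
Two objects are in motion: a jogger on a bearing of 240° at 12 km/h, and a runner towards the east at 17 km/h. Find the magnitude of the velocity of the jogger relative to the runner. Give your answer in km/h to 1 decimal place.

28.0 km/h

Taking east as x and north as y: jogger velocity = (-10.392, -6.000) km/h; runner velocity = (17.000, 0.000) km/h.
Velocity of jogger relative to runner = (-10.392, -6.000) − (17.000, 0.000) = (-27.392, -6.000) km/h.
Magnitude = |(-27.392, -6.000)| = 28.042 km/h.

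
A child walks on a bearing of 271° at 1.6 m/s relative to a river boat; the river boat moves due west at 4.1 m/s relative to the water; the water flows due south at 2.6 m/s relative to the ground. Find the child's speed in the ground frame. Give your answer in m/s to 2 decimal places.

6.25 m/s

In east/north components (m/s): child relative to river boat = (-1.600, 0.028); river boat relative to water = (-4.100, 0.000); water relative to ground = (0.000, -2.600).
Sum = (-5.700, -2.572) m/s.
Speed = |(-5.700, -2.572)| = 6.253 m/s.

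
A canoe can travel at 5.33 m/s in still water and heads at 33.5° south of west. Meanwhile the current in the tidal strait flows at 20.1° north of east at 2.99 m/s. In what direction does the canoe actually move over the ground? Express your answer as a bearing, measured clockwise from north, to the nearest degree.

Taking east as x and north as y: velocity relative to the water = (-4.445, -2.942) m/s; the water relative to ground = (2.808, 1.028) m/s.
Velocity relative to ground = (-4.445, -2.942) + (2.808, 1.028) = (-1.637, -1.914) m/s.
Bearing = atan2(-1.64, -1.91) = 220.53° clockwise from north.

221°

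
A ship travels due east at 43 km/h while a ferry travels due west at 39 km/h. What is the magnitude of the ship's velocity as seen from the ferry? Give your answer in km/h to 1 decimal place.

Taking east as x and north as y: ship velocity = (43.000, 0.000) km/h; ferry velocity = (-39.000, 0.000) km/h.
Velocity of ship relative to ferry = (43.000, 0.000) − (-39.000, 0.000) = (82.000, 0.000) km/h.
Magnitude = |(82.000, 0.000)| = 82.000 km/h.

82.0 km/h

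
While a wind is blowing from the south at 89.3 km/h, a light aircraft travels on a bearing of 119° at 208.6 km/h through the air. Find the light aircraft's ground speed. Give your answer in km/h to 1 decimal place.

182.8 km/h

Taking east as x and north as y: velocity relative to the air = (182.446, -101.131) km/h; the air relative to ground = (0.000, 89.300) km/h.
Velocity relative to ground = (182.446, -101.131) + (0.000, 89.300) = (182.446, -11.831) km/h.
Speed = |(182.446, -11.831)| = 182.829 km/h.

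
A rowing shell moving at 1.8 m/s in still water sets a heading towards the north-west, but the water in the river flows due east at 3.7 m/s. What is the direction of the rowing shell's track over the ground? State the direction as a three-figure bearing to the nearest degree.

062°

Taking east as x and north as y: velocity relative to the water = (-1.273, 1.273) m/s; the water relative to ground = (3.700, 0.000) m/s.
Velocity relative to ground = (-1.273, 1.273) + (3.700, 0.000) = (2.427, 1.273) m/s.
Bearing = atan2(2.43, 1.27) = 62.33° clockwise from north.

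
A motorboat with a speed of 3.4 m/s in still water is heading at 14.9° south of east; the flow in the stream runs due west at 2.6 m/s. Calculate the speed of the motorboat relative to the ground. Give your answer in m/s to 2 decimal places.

1.11 m/s

Taking east as x and north as y: velocity relative to the water = (3.286, -0.874) m/s; the water relative to ground = (-2.600, 0.000) m/s.
Velocity relative to ground = (3.286, -0.874) + (-2.600, 0.000) = (0.686, -0.874) m/s.
Speed = |(0.686, -0.874)| = 1.111 m/s.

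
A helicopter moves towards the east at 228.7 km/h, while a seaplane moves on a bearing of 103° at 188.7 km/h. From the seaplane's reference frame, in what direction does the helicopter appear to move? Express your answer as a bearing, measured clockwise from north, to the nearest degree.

Taking east as x and north as y: helicopter velocity = (228.700, 0.000) km/h; seaplane velocity = (183.864, -42.448) km/h.
Velocity of helicopter relative to seaplane = (228.700, 0.000) − (183.864, -42.448) = (44.836, 42.448) km/h.
Bearing = atan2(44.84, 42.45) = 46.57° clockwise from north.

047°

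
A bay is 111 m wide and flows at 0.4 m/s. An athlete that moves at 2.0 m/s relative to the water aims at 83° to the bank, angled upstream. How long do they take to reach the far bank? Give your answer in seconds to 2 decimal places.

The component of the athlete's velocity perpendicular to the bank is 2.0 × sin 83° = 1.985 m/s.
The flow acts along the bank and has no component across it.
Time = 111 / 1.985 = 55.917 s.

55.92 s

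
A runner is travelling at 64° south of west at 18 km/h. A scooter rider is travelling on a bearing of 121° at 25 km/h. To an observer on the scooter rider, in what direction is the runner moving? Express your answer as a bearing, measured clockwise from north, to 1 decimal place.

Taking east as x and north as y: runner velocity = (-7.891, -16.178) km/h; scooter rider velocity = (21.429, -12.876) km/h.
Velocity of runner relative to scooter rider = (-7.891, -16.178) − (21.429, -12.876) = (-29.320, -3.302) km/h.
Bearing = atan2(-29.32, -3.30) = 263.57° clockwise from north.

263.6°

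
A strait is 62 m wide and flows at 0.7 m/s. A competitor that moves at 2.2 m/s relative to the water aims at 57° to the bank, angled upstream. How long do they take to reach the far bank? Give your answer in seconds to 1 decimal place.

33.6 s

The component of the competitor's velocity perpendicular to the bank is 2.2 × sin 57° = 1.845 m/s.
The flow acts along the bank and has no component across it.
Time = 62 / 1.845 = 33.603 s.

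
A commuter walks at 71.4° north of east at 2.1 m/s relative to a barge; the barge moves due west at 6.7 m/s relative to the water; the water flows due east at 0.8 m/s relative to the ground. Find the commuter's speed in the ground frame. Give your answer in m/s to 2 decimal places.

In east/north components (m/s): commuter relative to barge = (0.670, 1.990); barge relative to water = (-6.700, 0.000); water relative to ground = (0.800, 0.000).
Sum = (-5.230, 1.990) m/s.
Speed = |(-5.230, 1.990)| = 5.596 m/s.

5.60 m/s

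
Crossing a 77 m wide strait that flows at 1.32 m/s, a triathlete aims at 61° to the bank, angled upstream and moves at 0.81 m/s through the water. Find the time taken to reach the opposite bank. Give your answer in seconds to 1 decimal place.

108.7 s

The component of the triathlete's velocity perpendicular to the bank is 0.81 × sin 61° = 0.708 m/s.
The current is parallel to the bank, so it does not affect the crossing time.
Time = 77 / 0.708 = 108.689 s.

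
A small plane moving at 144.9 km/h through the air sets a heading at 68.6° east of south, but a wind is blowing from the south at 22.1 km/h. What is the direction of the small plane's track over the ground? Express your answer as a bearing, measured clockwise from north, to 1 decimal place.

102.8°

Taking east as x and north as y: velocity relative to the air = (134.910, -52.871) km/h; the air relative to ground = (0.000, 22.100) km/h.
Velocity relative to ground = (134.910, -52.871) + (0.000, 22.100) = (134.910, -30.771) km/h.
Bearing = atan2(134.91, -30.77) = 102.85° clockwise from north.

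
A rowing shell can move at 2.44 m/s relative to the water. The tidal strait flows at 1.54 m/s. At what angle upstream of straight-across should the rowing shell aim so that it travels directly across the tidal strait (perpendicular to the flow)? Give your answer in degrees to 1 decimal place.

To cancel the current, the upstream component of the rowing shell's velocity must equal the flow: 2.44 sin θ = 1.54.
sin θ = 1.54 / 2.44 = 0.6311.
θ = arcsin(0.6311) = 39.135°.

39.1°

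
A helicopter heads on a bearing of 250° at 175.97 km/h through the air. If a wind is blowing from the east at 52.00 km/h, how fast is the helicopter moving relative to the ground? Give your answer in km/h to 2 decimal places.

225.54 km/h

Taking east as x and north as y: velocity relative to the air = (-165.358, -60.185) km/h; the air relative to ground = (-52.000, 0.000) km/h.
Velocity relative to ground = (-165.358, -60.185) + (-52.000, 0.000) = (-217.358, -60.185) km/h.
Speed = |(-217.358, -60.185)| = 225.536 km/h.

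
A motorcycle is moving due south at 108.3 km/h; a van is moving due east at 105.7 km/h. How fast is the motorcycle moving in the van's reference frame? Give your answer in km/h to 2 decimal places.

Taking east as x and north as y: motorcycle velocity = (0.000, -108.300) km/h; van velocity = (105.700, 0.000) km/h.
Velocity of motorcycle relative to van = (0.000, -108.300) − (105.700, 0.000) = (-105.700, -108.300) km/h.
Magnitude = |(-105.700, -108.300)| = 151.332 km/h.

151.33 km/h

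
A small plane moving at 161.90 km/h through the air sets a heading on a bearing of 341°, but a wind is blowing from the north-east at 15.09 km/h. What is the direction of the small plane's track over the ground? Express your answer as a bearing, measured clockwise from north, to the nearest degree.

Taking east as x and north as y: velocity relative to the air = (-52.709, 153.079) km/h; the air relative to ground = (-10.670, -10.670) km/h.
Velocity relative to ground = (-52.709, 153.079) + (-10.670, -10.670) = (-63.380, 142.409) km/h.
Bearing = atan2(-63.38, 142.41) = 336.01° clockwise from north.

336°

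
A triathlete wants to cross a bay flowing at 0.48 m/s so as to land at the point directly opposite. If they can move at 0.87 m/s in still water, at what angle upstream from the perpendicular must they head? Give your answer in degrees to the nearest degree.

To cancel the current, the upstream component of the triathlete's velocity must equal the flow: 0.87 sin θ = 0.48.
sin θ = 0.48 / 0.87 = 0.5517.
θ = arcsin(0.5517) = 33.485°.

33°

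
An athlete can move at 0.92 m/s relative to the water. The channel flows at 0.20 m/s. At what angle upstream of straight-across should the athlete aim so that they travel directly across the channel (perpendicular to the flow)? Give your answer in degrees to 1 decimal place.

12.6°

To cancel the current, the upstream component of the athlete's velocity must equal the flow: 0.92 sin θ = 0.20.
sin θ = 0.20 / 0.92 = 0.2174.
θ = arcsin(0.2174) = 12.556°.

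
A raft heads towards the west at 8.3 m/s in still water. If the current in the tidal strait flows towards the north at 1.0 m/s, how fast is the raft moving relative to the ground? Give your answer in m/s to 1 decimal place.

Taking east as x and north as y: velocity relative to the water = (-8.300, 0.000) m/s; the water relative to ground = (0.000, 1.000) m/s.
Velocity relative to ground = (-8.300, 0.000) + (0.000, 1.000) = (-8.300, 1.000) m/s.
Speed = |(-8.300, 1.000)| = 8.360 m/s.

8.4 m/s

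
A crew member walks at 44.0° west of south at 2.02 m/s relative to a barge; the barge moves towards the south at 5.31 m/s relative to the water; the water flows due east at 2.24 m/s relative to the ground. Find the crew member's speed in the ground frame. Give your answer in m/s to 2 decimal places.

6.81 m/s

In east/north components (m/s): crew member relative to barge = (-1.403, -1.453); barge relative to water = (0.000, -5.310); water relative to ground = (2.240, 0.000).
Sum = (0.837, -6.763) m/s.
Speed = |(0.837, -6.763)| = 6.815 m/s.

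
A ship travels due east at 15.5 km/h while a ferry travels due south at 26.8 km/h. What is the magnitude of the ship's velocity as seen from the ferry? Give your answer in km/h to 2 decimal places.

30.96 km/h

Taking east as x and north as y: ship velocity = (15.500, 0.000) km/h; ferry velocity = (0.000, -26.800) km/h.
Velocity of ship relative to ferry = (15.500, 0.000) − (0.000, -26.800) = (15.500, 26.800) km/h.
Magnitude = |(15.500, 26.800)| = 30.959 km/h.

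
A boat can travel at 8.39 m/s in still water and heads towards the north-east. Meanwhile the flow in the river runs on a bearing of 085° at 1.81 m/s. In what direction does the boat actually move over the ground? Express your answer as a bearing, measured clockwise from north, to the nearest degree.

052°

Taking east as x and north as y: velocity relative to the water = (5.933, 5.933) m/s; the water relative to ground = (1.803, 0.158) m/s.
Velocity relative to ground = (5.933, 5.933) + (1.803, 0.158) = (7.736, 6.090) m/s.
Bearing = atan2(7.74, 6.09) = 51.79° clockwise from north.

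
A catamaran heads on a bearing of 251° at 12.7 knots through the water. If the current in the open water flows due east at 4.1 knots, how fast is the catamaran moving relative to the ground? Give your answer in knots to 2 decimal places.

8.92 knots

Taking east as x and north as y: velocity relative to the water = (-12.008, -4.135) knots; the water relative to ground = (4.100, 0.000) knots.
Velocity relative to ground = (-12.008, -4.135) + (4.100, 0.000) = (-7.908, -4.135) knots.
Speed = |(-7.908, -4.135)| = 8.924 knots.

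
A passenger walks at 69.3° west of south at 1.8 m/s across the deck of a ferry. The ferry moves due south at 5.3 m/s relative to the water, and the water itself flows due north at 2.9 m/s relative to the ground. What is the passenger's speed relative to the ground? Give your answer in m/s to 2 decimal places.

3.47 m/s

In east/north components (m/s): passenger relative to ferry = (-1.684, -0.636); ferry relative to water = (0.000, -5.300); water relative to ground = (0.000, 2.900).
Sum = (-1.684, -3.036) m/s.
Speed = |(-1.684, -3.036)| = 3.472 m/s.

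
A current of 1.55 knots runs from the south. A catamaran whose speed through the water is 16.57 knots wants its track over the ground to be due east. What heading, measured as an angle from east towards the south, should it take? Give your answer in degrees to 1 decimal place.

The current pushes perpendicular to the desired track; the heading must have a component into the current equal to 1.55 knots: 16.57 sin θ = 1.55.
sin θ = 0.0935, so θ = 5.367°.

5.4°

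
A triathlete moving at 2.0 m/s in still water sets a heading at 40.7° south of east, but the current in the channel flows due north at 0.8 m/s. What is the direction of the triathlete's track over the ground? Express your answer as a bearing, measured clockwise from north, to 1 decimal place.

108.4°

Taking east as x and north as y: velocity relative to the water = (1.516, -1.304) m/s; the water relative to ground = (0.000, 0.800) m/s.
Velocity relative to ground = (1.516, -1.304) + (0.000, 0.800) = (1.516, -0.504) m/s.
Bearing = atan2(1.52, -0.50) = 108.39° clockwise from north.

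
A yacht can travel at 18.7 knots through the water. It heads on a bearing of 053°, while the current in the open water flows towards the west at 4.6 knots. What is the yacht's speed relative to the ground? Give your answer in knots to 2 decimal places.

Taking east as x and north as y: velocity relative to the water = (14.934, 11.254) knots; the water relative to ground = (-4.600, 0.000) knots.
Velocity relative to ground = (14.934, 11.254) + (-4.600, 0.000) = (10.334, 11.254) knots.
Speed = |(10.334, 11.254)| = 15.279 knots.

15.28 knots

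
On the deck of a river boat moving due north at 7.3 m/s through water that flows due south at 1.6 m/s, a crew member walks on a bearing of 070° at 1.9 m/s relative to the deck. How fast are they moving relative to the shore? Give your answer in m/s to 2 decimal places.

6.60 m/s

In east/north components (m/s): crew member relative to river boat = (1.785, 0.650); river boat relative to water = (0.000, 7.300); water relative to ground = (0.000, -1.600).
Sum = (1.785, 6.350) m/s.
Speed = |(1.785, 6.350)| = 6.596 m/s.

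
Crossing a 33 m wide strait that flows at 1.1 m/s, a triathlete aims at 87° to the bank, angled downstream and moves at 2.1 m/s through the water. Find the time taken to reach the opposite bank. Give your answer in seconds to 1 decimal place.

15.7 s

The component of the triathlete's velocity perpendicular to the bank is 2.1 × sin 87° = 2.097 m/s.
The flow acts along the bank and has no component across it.
Time = 33 / 2.097 = 15.736 s.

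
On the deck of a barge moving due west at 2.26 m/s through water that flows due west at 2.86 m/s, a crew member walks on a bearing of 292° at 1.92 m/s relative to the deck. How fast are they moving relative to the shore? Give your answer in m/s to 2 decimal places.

In east/north components (m/s): crew member relative to barge = (-1.780, 0.719); barge relative to water = (-2.260, 0.000); water relative to ground = (-2.860, 0.000).
Sum = (-6.900, 0.719) m/s.
Speed = |(-6.900, 0.719)| = 6.938 m/s.

6.94 m/s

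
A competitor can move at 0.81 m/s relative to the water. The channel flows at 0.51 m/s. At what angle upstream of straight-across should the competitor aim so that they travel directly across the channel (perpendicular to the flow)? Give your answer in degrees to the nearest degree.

39°

To cancel the current, the upstream component of the competitor's velocity must equal the flow: 0.81 sin θ = 0.51.
sin θ = 0.51 / 0.81 = 0.6296.
θ = arcsin(0.6296) = 39.023°.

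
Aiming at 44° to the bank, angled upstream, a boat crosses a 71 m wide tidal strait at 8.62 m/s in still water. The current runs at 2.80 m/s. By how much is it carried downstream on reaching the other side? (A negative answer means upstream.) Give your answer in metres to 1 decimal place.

Perpendicular speed = 5.988 m/s; crossing time = 71 / 5.988 = 11.857 s.
Net downstream speed = -3.401 m/s.
Drift = -3.401 × 11.857 = -40.323 m (upstream).

-40.3 m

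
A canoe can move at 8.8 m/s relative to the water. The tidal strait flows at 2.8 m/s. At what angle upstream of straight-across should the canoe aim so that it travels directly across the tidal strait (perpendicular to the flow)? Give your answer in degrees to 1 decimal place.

To cancel the current, the upstream component of the canoe's velocity must equal the flow: 8.8 sin θ = 2.8.
sin θ = 2.8 / 8.8 = 0.3182.
θ = arcsin(0.3182) = 18.553°.

18.6°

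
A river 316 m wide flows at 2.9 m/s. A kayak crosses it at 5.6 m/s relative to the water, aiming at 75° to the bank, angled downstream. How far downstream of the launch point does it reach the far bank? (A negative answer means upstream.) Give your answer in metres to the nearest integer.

Perpendicular speed = 5.409 m/s; crossing time = 316 / 5.409 = 58.419 s.
Net downstream speed = 4.349 m/s.
Drift = 4.349 × 58.419 = 254.087 m (downstream).

254 m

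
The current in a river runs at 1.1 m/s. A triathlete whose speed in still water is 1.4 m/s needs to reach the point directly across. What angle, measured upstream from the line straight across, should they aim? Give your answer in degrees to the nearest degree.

To cancel the current, the upstream component of the triathlete's velocity must equal the flow: 1.4 sin θ = 1.1.
sin θ = 1.1 / 1.4 = 0.7857.
θ = arcsin(0.7857) = 51.787°.

52°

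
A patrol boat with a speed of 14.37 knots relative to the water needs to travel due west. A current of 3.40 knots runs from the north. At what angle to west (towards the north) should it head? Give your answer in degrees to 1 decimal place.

13.7°

The current pushes perpendicular to the desired track; the heading must have a component into the current equal to 3.40 knots: 14.37 sin θ = 3.40.
sin θ = 0.2366, so θ = 13.686°.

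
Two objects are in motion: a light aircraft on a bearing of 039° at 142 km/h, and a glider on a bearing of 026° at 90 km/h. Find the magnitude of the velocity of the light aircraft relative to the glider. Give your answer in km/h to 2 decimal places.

57.96 km/h

Taking east as x and north as y: light aircraft velocity = (89.363, 110.355) km/h; glider velocity = (39.453, 80.891) km/h.
Velocity of light aircraft relative to glider = (89.363, 110.355) − (39.453, 80.891) = (49.910, 29.463) km/h.
Magnitude = |(49.910, 29.463)| = 57.958 km/h.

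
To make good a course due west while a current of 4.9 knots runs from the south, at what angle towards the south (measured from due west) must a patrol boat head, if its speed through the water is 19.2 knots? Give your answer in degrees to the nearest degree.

15°

The current pushes perpendicular to the desired track; the heading must have a component into the current equal to 4.9 knots: 19.2 sin θ = 4.9.
sin θ = 0.2552, so θ = 14.786°.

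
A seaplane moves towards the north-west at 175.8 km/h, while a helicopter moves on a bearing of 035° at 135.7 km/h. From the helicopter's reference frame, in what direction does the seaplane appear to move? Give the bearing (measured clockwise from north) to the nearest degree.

Taking east as x and north as y: seaplane velocity = (-124.309, 124.309) km/h; helicopter velocity = (77.834, 111.159) km/h.
Velocity of seaplane relative to helicopter = (-124.309, 124.309) − (77.834, 111.159) = (-202.144, 13.150) km/h.
Bearing = atan2(-202.14, 13.15) = 273.72° clockwise from north.

274°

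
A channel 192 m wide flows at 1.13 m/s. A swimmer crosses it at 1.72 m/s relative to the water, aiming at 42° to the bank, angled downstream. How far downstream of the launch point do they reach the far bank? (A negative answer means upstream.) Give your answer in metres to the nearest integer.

Perpendicular speed = 1.151 m/s; crossing time = 192 / 1.151 = 166.825 s.
Net downstream speed = 2.408 m/s.
Drift = 2.408 × 166.825 = 401.750 m (downstream).

402 m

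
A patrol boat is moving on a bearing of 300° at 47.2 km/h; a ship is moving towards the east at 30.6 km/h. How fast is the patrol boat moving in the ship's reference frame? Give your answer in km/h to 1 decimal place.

75.3 km/h

Taking east as x and north as y: patrol boat velocity = (-40.876, 23.600) km/h; ship velocity = (30.600, 0.000) km/h.
Velocity of patrol boat relative to ship = (-40.876, 23.600) − (30.600, 0.000) = (-71.476, 23.600) km/h.
Magnitude = |(-71.476, 23.600)| = 75.272 km/h.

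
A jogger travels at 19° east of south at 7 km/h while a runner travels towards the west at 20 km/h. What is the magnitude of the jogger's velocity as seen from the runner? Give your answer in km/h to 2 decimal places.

Taking east as x and north as y: jogger velocity = (2.279, -6.619) km/h; runner velocity = (-20.000, 0.000) km/h.
Velocity of jogger relative to runner = (2.279, -6.619) − (-20.000, 0.000) = (22.279, -6.619) km/h.
Magnitude = |(22.279, -6.619)| = 23.241 km/h.

23.24 km/h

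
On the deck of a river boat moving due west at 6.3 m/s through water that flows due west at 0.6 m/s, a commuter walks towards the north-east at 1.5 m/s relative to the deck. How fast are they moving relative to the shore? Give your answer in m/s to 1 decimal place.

In east/north components (m/s): commuter relative to river boat = (1.061, 1.061); river boat relative to water = (-6.300, 0.000); water relative to ground = (-0.600, 0.000).
Sum = (-5.839, 1.061) m/s.
Speed = |(-5.839, 1.061)| = 5.935 m/s.

5.9 m/s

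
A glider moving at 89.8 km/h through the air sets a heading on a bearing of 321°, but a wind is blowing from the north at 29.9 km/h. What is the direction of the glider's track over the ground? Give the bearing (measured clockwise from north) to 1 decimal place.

305.2°

Taking east as x and north as y: velocity relative to the air = (-56.513, 69.788) km/h; the air relative to ground = (0.000, -29.900) km/h.
Velocity relative to ground = (-56.513, 69.788) + (0.000, -29.900) = (-56.513, 39.888) km/h.
Bearing = atan2(-56.51, 39.89) = 305.22° clockwise from north.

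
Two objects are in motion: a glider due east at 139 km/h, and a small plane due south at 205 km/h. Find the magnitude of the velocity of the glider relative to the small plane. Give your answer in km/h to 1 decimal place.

247.7 km/h

Taking east as x and north as y: glider velocity = (139.000, 0.000) km/h; small plane velocity = (0.000, -205.000) km/h.
Velocity of glider relative to small plane = (139.000, 0.000) − (0.000, -205.000) = (139.000, 205.000) km/h.
Magnitude = |(139.000, 205.000)| = 247.681 km/h.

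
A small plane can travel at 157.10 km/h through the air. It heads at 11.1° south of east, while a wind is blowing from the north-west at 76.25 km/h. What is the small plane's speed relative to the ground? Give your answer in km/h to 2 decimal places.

Taking east as x and north as y: velocity relative to the air = (154.161, -30.245) km/h; the air relative to ground = (53.917, -53.917) km/h.
Velocity relative to ground = (154.161, -30.245) + (53.917, -53.917) = (208.078, -84.162) km/h.
Speed = |(208.078, -84.162)| = 224.454 km/h.

224.45 km/h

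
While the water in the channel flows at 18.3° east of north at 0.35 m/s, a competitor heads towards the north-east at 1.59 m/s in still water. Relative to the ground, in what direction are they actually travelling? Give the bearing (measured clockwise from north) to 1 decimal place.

Taking east as x and north as y: velocity relative to the water = (1.124, 1.124) m/s; the water relative to ground = (0.110, 0.332) m/s.
Velocity relative to ground = (1.124, 1.124) + (0.110, 0.332) = (1.234, 1.457) m/s.
Bearing = atan2(1.23, 1.46) = 40.28° clockwise from north.

040.3°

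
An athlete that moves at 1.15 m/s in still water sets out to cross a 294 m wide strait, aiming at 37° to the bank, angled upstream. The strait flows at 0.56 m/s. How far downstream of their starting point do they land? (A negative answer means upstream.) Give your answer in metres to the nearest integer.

-152 m

Perpendicular speed = 0.692 m/s; crossing time = 294 / 0.692 = 424.802 s.
Net downstream speed = -0.358 m/s.
Drift = -0.358 × 424.802 = -152.262 m (upstream).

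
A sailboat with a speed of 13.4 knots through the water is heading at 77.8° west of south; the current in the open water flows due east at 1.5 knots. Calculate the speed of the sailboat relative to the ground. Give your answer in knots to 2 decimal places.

Taking east as x and north as y: velocity relative to the water = (-13.097, -2.832) knots; the water relative to ground = (1.500, 0.000) knots.
Velocity relative to ground = (-13.097, -2.832) + (1.500, 0.000) = (-11.597, -2.832) knots.
Speed = |(-11.597, -2.832)| = 11.938 knots.

11.94 knots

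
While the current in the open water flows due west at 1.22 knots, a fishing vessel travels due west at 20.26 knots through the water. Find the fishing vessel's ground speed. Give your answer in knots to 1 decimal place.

21.5 knots

Taking east as x and north as y: velocity relative to the water = (-20.260, 0.000) knots; the water relative to ground = (-1.220, 0.000) knots.
Velocity relative to ground = (-20.260, 0.000) + (-1.220, 0.000) = (-21.480, 0.000) knots.
Speed = |(-21.480, 0.000)| = 21.480 knots.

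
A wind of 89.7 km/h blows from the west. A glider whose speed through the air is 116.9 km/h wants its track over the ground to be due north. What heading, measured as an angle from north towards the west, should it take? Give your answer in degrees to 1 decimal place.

The wind pushes perpendicular to the desired track; the heading must have a component into the wind equal to 89.7 km/h: 116.9 sin θ = 89.7.
sin θ = 0.7673, so θ = 50.114°.

50.1°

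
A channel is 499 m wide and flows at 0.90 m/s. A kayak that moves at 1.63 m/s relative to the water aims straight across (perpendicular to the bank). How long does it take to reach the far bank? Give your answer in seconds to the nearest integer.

306 s

The component of the kayak's velocity perpendicular to the bank is 1.63 m/s.
The current is parallel to the bank, so it does not affect the crossing time.
Time = 499 / 1.630 = 306.135 s.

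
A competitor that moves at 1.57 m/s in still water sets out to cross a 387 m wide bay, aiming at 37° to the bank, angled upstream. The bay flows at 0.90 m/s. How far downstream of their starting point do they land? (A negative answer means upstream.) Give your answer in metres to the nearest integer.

Perpendicular speed = 0.945 m/s; crossing time = 387 / 0.945 = 409.589 s.
Net downstream speed = -0.354 m/s.
Drift = -0.354 × 409.589 = -144.936 m (upstream).

-145 m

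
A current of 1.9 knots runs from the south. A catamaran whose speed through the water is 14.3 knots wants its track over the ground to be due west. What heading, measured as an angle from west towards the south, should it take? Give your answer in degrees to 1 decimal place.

The current pushes perpendicular to the desired track; the heading must have a component into the current equal to 1.9 knots: 14.3 sin θ = 1.9.
sin θ = 0.1329, so θ = 7.635°.

7.6°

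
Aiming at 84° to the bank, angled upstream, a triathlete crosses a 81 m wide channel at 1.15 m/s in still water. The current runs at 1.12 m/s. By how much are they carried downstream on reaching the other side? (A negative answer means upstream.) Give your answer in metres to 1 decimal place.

Perpendicular speed = 1.144 m/s; crossing time = 81 / 1.144 = 70.823 s.
Net downstream speed = 1.000 m/s.
Drift = 1.000 × 70.823 = 70.808 m (downstream).

70.8 m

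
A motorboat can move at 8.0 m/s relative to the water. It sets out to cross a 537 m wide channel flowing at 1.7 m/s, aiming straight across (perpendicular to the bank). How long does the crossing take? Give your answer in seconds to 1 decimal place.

67.1 s

The component of the motorboat's velocity perpendicular to the bank is 8.0 m/s.
The current is parallel to the bank, so it does not affect the crossing time.
Time = 537 / 8.000 = 67.125 s.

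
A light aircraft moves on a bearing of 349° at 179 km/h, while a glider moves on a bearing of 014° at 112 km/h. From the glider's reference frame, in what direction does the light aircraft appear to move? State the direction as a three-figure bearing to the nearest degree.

Taking east as x and north as y: light aircraft velocity = (-34.155, 175.711) km/h; glider velocity = (27.095, 108.673) km/h.
Velocity of light aircraft relative to glider = (-34.155, 175.711) − (27.095, 108.673) = (-61.250, 67.038) km/h.
Bearing = atan2(-61.25, 67.04) = 317.58° clockwise from north.

318°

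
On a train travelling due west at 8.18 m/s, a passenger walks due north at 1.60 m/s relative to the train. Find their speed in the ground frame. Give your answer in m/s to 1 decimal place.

Taking east as x and north as y: train velocity = (-8.180, 0.000) m/s; passenger velocity relative to train = (0.000, 1.600) m/s.
Velocity relative to ground = (-8.180, 0.000) + (0.000, 1.600) = (-8.180, 1.600) m/s.
Speed = |(-8.180, 1.600)| = 8.335 m/s.

8.3 m/s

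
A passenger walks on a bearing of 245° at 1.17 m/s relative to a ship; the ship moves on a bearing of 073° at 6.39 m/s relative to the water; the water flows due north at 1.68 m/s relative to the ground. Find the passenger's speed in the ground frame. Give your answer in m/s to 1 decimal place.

In east/north components (m/s): passenger relative to ship = (-1.060, -0.494); ship relative to water = (6.111, 1.868); water relative to ground = (0.000, 1.680).
Sum = (5.050, 3.054) m/s.
Speed = |(5.050, 3.054)| = 5.902 m/s.

5.9 m/s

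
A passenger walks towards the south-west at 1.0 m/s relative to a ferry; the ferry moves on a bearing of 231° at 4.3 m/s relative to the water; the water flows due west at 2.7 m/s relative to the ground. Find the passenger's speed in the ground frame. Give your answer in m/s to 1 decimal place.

In east/north components (m/s): passenger relative to ferry = (-0.707, -0.707); ferry relative to water = (-3.342, -2.706); water relative to ground = (-2.700, 0.000).
Sum = (-6.749, -3.413) m/s.
Speed = |(-6.749, -3.413)| = 7.563 m/s.

7.6 m/s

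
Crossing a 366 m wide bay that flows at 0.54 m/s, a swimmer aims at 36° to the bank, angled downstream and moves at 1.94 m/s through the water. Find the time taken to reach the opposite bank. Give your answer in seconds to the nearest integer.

The component of the swimmer's velocity perpendicular to the bank is 1.94 × sin 36° = 1.140 m/s.
Only the cross-stream component determines the crossing time; the current contributes nothing perpendicular to the bank.
Time = 366 / 1.140 = 320.967 s.

321 s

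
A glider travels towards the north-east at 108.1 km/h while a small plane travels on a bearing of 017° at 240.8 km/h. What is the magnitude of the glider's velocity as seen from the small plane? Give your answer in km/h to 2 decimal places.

Taking east as x and north as y: glider velocity = (76.438, 76.438) km/h; small plane velocity = (70.403, 230.278) km/h.
Velocity of glider relative to small plane = (76.438, 76.438) − (70.403, 230.278) = (6.035, -153.840) km/h.
Magnitude = |(6.035, -153.840)| = 153.958 km/h.

153.96 km/h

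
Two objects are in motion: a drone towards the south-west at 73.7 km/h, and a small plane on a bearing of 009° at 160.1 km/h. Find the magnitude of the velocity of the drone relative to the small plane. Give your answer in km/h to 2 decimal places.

Taking east as x and north as y: drone velocity = (-52.114, -52.114) km/h; small plane velocity = (25.045, 158.129) km/h.
Velocity of drone relative to small plane = (-52.114, -52.114) − (25.045, 158.129) = (-77.159, -210.243) km/h.
Magnitude = |(-77.159, -210.243)| = 223.954 km/h.

223.95 km/h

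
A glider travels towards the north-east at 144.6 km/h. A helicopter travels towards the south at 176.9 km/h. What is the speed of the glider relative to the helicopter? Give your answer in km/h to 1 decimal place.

Taking east as x and north as y: glider velocity = (102.248, 102.248) km/h; helicopter velocity = (0.000, -176.900) km/h.
Velocity of glider relative to helicopter = (102.248, 102.248) − (0.000, -176.900) = (102.248, 279.148) km/h.
Magnitude = |(102.248, 279.148)| = 297.284 km/h.

297.3 km/h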